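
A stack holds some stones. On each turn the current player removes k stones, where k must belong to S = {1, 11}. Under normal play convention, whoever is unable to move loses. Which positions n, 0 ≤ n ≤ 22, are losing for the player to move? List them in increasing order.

G(0) = 0
G(1) = mex{0} = 1
G(2) = mex{1} = 0
G(3) = mex{0} = 1
G(4) = mex{1} = 0
G(5) = mex{0} = 1
G(6) = mex{1} = 0
G(7) = mex{0} = 1
G(8) = mex{1} = 0
G(9) = mex{0} = 1
G(10) = mex{1} = 0
G(11) = mex{0,0} = 1
G(12) = mex{1,1} = 0
G(13) = mex{0,0} = 1
G(14) = mex{1,1} = 0
G(15) = mex{0,0} = 1
G(16) = mex{1,1} = 0
G(17) = mex{0,0} = 1
G(18) = mex{1,1} = 0
G(19) = mex{0,0} = 1
G(20) = mex{1,1} = 0
G(21) = mex{0,0} = 1
G(22) = mex{1,1} = 0
P-positions are exactly the n with G(n) = 0.

0, 2, 4, 6, 8, 10, 12, 14, 16, 18, 20, 22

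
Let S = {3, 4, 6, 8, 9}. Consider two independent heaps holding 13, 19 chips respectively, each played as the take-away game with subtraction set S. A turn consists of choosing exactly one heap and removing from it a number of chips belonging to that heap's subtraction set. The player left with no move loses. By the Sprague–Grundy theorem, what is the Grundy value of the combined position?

2

All heaps use S = {3, 4, 6, 8, 9}:
G(0) = 0
G(1) = mex{} = 0
G(2) = mex{} = 0
G(3) = mex{0} = 1
G(4) = mex{0,0} = 1
G(5) = mex{0,0} = 1
G(6) = mex{1,0,0} = 2
G(7) = mex{1,1,0} = 2
G(8) = mex{1,1,0,0} = 2
G(9) = mex{2,1,1,0,0} = 3
G(10) = mex{2,2,1,0,0} = 3
G(11) = mex{2,2,1,1,0} = 3
G(12) = mex{3,2,2,1,1} = 0
G(13) = mex{3,3,2,1,1} = 0
G(14) = mex{3,3,2,2,1} = 0
G(15) = mex{0,3,3,2,2} = 1
G(16) = mex{0,0,3,2,2} = 1
G(17) = mex{0,0,3,3,2} = 1
G(18) = mex{1,0,0,3,3} = 2
G(19) = mex{1,1,0,3,3} = 2
Heap A: G(13) = 0.
Heap B: G(19) = 2.
Combined Grundy value = 0 ⊕ 2 = 2.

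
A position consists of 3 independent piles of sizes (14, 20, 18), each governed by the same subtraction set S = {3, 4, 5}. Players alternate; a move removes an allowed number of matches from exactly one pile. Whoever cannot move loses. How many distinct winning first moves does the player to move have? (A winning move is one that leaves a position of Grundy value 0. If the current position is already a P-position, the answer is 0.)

2

All piles use S = {3, 4, 5}:
G(0) = 0
G(1) = mex{} = 0
G(2) = mex{} = 0
G(3) = mex{0} = 1
G(4) = mex{0,0} = 1
G(5) = mex{0,0,0} = 1
G(6) = mex{1,0,0} = 2
G(7) = mex{1,1,0} = 2
G(8) = mex{1,1,1} = 0
G(9) = mex{2,1,1} = 0
G(10) = mex{2,2,1} = 0
G(11) = mex{0,2,2} = 1
G(12) = mex{0,0,2} = 1
G(13) = mex{0,0,0} = 1
G(14) = mex{1,0,0} = 2
G(15) = mex{1,1,0} = 2
G(16) = mex{1,1,1} = 0
G(17) = mex{2,1,1} = 0
G(18) = mex{2,2,1} = 0
G(19) = mex{0,2,2} = 1
G(20) = mex{0,0,2} = 1
Pile A: G(14) = 2.
Pile B: G(20) = 1.
Pile C: G(18) = 0.
Combined Grundy value = 2 ⊕ 1 ⊕ 0 = 3.
A winning move leaves total XOR = 0, i.e. changes one component's Grundy value g to g ⊕ X where X is the current total.
Pile A: need g' = 2⊕3 = 1. Options: 14−3→G=1, 14−4→G=0, 14−5→G=0. Hits: 1.
Pile B: need g' = 1⊕3 = 2. Options: 20−3→G=0, 20−4→G=0, 20−5→G=2. Hits: 1.
Pile C: need g' = 0⊕3 = 3. Options: 18−3→G=2, 18−4→G=2, 18−5→G=1. Hits: 0.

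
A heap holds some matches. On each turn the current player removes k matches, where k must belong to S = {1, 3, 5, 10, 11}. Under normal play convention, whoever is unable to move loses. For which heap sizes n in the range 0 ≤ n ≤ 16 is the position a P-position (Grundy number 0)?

n :  0  1  2  3  4  5  6  7  8  9 10 11 12 13 14 15 16
G :  0  1  0  1  0  1  0  1  0  1  2  3  2  3  2  3  2
P-positions are exactly the n with G(n) = 0.

0, 2, 4, 6, 8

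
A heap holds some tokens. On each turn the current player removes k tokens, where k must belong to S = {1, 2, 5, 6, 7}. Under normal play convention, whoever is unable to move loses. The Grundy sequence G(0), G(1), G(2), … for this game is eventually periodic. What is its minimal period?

n :  0  1  2  3  4  5  6  7  8  9 10 11 12 13 14 15 16 17 18 19 20 21 22 23
G :  0  1  2  0  1  2  3  4  5  3  4  0  1  2  0  1  2  3  4  5  3  4  0  1
G(n+11) = G(n) holds for n = 0,…,6 (a full window of length max(S) = 7), so the sequence is purely periodic with period 11.

11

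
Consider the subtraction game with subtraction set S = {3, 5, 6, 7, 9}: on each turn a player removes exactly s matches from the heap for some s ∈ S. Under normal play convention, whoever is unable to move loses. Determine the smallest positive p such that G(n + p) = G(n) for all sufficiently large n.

12

G(0) = 0
G(1) = mex{} = 0
G(2) = mex{} = 0
G(3) = mex{0} = 1
G(4) = mex{0} = 1
G(5) = mex{0,0} = 1
G(6) = mex{1,0,0} = 2
G(7) = mex{1,0,0,0} = 2
G(8) = mex{1,1,0,0} = 2
G(9) = mex{2,1,1,0,0} = 3
G(10) = mex{2,1,1,1,0} = 3
G(11) = mex{2,2,1,1,0} = 3
G(12) = mex{3,2,2,1,1} = 0
G(13) = mex{3,2,2,2,1} = 0
G(14) = mex{3,3,2,2,1} = 0
G(15) = mex{0,3,3,2,2} = 1
G(16) = mex{0,3,3,3,2} = 1
G(17) = mex{0,0,3,3,2} = 1
G(18) = mex{1,0,0,3,3} = 2
G(19) = mex{1,0,0,0,3} = 2
G(20) = mex{1,1,0,0,3} = 2
G(21) = mex{2,1,1,0,0} = 3
G(22) = mex{2,1,1,1,0} = 3
G(23) = mex{2,2,1,1,0} = 3
G(24) = mex{3,2,2,1,1} = 0
G(25) = mex{3,2,2,2,1} = 0
G(n+12) = G(n) holds for n = 0,…,8 (a full window of length max(S) = 9), so the sequence is purely periodic with period 12.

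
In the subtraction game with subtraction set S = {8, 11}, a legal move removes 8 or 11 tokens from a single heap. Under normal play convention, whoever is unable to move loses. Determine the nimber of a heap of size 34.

1

G(0) = 0
G(1) = mex{} = 0
G(2) = mex{} = 0
G(3) = mex{} = 0
G(4) = mex{} = 0
G(5) = mex{} = 0
G(6) = mex{} = 0
G(7) = mex{} = 0
G(8) = mex{0} = 1
G(9) = mex{0} = 1
G(10) = mex{0} = 1
G(11) = mex{0,0} = 1
G(12) = mex{0,0} = 1
G(13) = mex{0,0} = 1
G(14) = mex{0,0} = 1
G(15) = mex{0,0} = 1
G(16) = mex{1,0} = 2
G(17) = mex{1,0} = 2
G(18) = mex{1,0} = 2
G(19) = mex{1,1} = 0
G(20) = mex{1,1} = 0
G(21) = mex{1,1} = 0
G(22) = mex{1,1} = 0
G(23) = mex{1,1} = 0
G(24) = mex{2,1} = 0
G(25) = mex{2,1} = 0
G(26) = mex{2,1} = 0
G(27) = mex{0,2} = 1
G(28) = mex{0,2} = 1
G(29) = mex{0,2} = 1
G(30) = mex{0,0} = 1
G(31) = mex{0,0} = 1
G(32) = mex{0,0} = 1
G(33) = mex{0,0} = 1
G(34) = mex{0,0} = 1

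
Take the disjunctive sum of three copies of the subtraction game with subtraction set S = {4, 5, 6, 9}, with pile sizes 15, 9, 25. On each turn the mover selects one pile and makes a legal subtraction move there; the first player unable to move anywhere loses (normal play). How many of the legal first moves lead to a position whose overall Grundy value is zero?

All piles use S = {4, 5, 6, 9}:
n :  0  1  2  3  4  5  6  7  8  9 10 11 12 13 14 15 16 17 18 19 20 21 22 23 24 25
G :  0  0  0  0  1  1  1  1  2  2  2  2  3  0  0  0  0  1  1  1  1  2  2  2  2  3
Pile A: G(15) = 0.
Pile B: G(9) = 2.
Pile C: G(25) = 3.
Combined Grundy value = 0 ⊕ 2 ⊕ 3 = 1.
A winning move leaves total XOR = 0, i.e. changes one component's Grundy value g to g ⊕ X where X is the current total.
Pile A: need g' = 0⊕1 = 1. Options: 15−4→G=2, 15−5→G=2, 15−6→G=2, 15−9→G=1. Hits: 1.
Pile B: need g' = 2⊕1 = 3. Options: 9−4→G=1, 9−5→G=1, 9−6→G=0, 9−9→G=0. Hits: 0.
Pile C: need g' = 3⊕1 = 2. Options: 25−4→G=2, 25−5→G=1, 25−6→G=1, 25−9→G=0. Hits: 1.

2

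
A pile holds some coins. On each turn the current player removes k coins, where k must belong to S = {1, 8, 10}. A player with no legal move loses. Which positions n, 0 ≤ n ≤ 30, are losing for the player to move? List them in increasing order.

G(0) = 0
G(1) = mex{0} = 1
G(2) = mex{1} = 0
G(3) = mex{0} = 1
G(4) = mex{1} = 0
G(5) = mex{0} = 1
G(6) = mex{1} = 0
G(7) = mex{0} = 1
G(8) = mex{1,0} = 2
G(9) = mex{2,1} = 0
G(10) = mex{0,0,0} = 1
G(11) = mex{1,1,1} = 0
G(12) = mex{0,0,0} = 1
G(13) = mex{1,1,1} = 0
G(14) = mex{0,0,0} = 1
G(15) = mex{1,1,1} = 0
G(16) = mex{0,2,0} = 1
G(17) = mex{1,0,1} = 2
G(18) = mex{2,1,2} = 0
G(19) = mex{0,0,0} = 1
G(20) = mex{1,1,1} = 0
G(21) = mex{0,0,0} = 1
G(22) = mex{1,1,1} = 0
G(23) = mex{0,0,0} = 1
G(24) = mex{1,1,1} = 0
G(25) = mex{0,2,0} = 1
G(26) = mex{1,0,1} = 2
G(27) = mex{2,1,2} = 0
G(28) = mex{0,0,0} = 1
G(29) = mex{1,1,1} = 0
G(30) = mex{0,0,0} = 1
P-positions are exactly the n with G(n) = 0.

0, 2, 4, 6, 9, 11, 13, 15, 18, 20, 22, 24, 27, 29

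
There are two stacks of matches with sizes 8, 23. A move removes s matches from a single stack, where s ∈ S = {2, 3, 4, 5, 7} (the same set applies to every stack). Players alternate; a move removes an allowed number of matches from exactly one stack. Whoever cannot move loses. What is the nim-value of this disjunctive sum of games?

All stacks use S = {2, 3, 4, 5, 7}:
n :  0  1  2  3  4  5  6  7  8  9 10 11 12 13 14 15 16 17 18 19 20 21 22 23
G :  0  0  1  1  2  2  3  3  4  0  0  1  1  2  2  3  3  4  0  0  1  1  2  2
Stack A: G(8) = 4.
Stack B: G(23) = 2.
Combined Grundy value = 4 ⊕ 2 = 6.

6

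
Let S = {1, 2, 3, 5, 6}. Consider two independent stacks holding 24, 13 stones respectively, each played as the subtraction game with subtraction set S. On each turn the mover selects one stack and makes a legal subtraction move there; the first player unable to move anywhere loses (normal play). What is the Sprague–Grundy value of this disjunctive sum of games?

All stacks use S = {1, 2, 3, 5, 6}:
G(0) = 0
G(1) = mex{0} = 1
G(2) = mex{1,0} = 2
G(3) = mex{2,1,0} = 3
G(4) = mex{3,2,1} = 0
G(5) = mex{0,3,2,0} = 1
G(6) = mex{1,0,3,1,0} = 2
G(7) = mex{2,1,0,2,1} = 3
G(8) = mex{3,2,1,3,2} = 0
G(9) = mex{0,3,2,0,3} = 1
G(10) = mex{1,0,3,1,0} = 2
G(11) = mex{2,1,0,2,1} = 3
G(12) = mex{3,2,1,3,2} = 0
G(13) = mex{0,3,2,0,3} = 1
G(14) = mex{1,0,3,1,0} = 2
G(15) = mex{2,1,0,2,1} = 3
G(16) = mex{3,2,1,3,2} = 0
G(17) = mex{0,3,2,0,3} = 1
G(18) = mex{1,0,3,1,0} = 2
G(19) = mex{2,1,0,2,1} = 3
G(20) = mex{3,2,1,3,2} = 0
G(21) = mex{0,3,2,0,3} = 1
G(22) = mex{1,0,3,1,0} = 2
G(23) = mex{2,1,0,2,1} = 3
G(24) = mex{3,2,1,3,2} = 0
Stack A: G(24) = 0.
Stack B: G(13) = 1.
Combined Grundy value = 0 ⊕ 1 = 1.

1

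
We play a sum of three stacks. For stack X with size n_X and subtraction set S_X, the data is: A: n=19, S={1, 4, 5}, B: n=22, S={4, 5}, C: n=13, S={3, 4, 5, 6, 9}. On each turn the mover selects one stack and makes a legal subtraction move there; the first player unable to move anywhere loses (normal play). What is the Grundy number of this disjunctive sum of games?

0

Stack A, S = {1, 4, 5}:
G(0) = 0
G(1) = mex{0} = 1
G(2) = mex{1} = 0
G(3) = mex{0} = 1
G(4) = mex{1,0} = 2
G(5) = mex{2,1,0} = 3
G(6) = mex{3,0,1} = 2
G(7) = mex{2,1,0} = 3
G(8) = mex{3,2,1} = 0
G(9) = mex{0,3,2} = 1
G(10) = mex{1,2,3} = 0
G(11) = mex{0,3,2} = 1
G(12) = mex{1,0,3} = 2
G(13) = mex{2,1,0} = 3
G(14) = mex{3,0,1} = 2
G(15) = mex{2,1,0} = 3
G(16) = mex{3,2,1} = 0
G(17) = mex{0,3,2} = 1
G(18) = mex{1,2,3} = 0
G(19) = mex{0,3,2} = 1
G_A(19) = 1.
Stack B, S = {4, 5}:
n :  0  1  2  3  4  5  6  7  8  9 10 11 12 13 14 15 16 17 18 19 20 21 22
G :  0  0  0  0  1  1  1  1  2  0  0  0  0  1  1  1  1  2  0  0  0  0  1
G_B(22) = 1.
Stack C, S = {3, 4, 5, 6, 9}:
n :  0  1  2  3  4  5  6  7  8  9 10 11 12 13
G :  0  0  0  1  1  1  2  2  2  3  3  3  0  0
G_C(13) = 0.
Combined Grundy value = 1 ⊕ 1 ⊕ 0 = 0.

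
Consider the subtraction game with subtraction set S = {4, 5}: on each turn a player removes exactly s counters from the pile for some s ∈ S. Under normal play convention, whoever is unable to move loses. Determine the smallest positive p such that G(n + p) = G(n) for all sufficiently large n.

9

G(0) = 0
G(1) = mex{} = 0
G(2) = mex{} = 0
G(3) = mex{} = 0
G(4) = mex{0} = 1
G(5) = mex{0,0} = 1
G(6) = mex{0,0} = 1
G(7) = mex{0,0} = 1
G(8) = mex{1,0} = 2
G(9) = mex{1,1} = 0
G(10) = mex{1,1} = 0
G(11) = mex{1,1} = 0
G(12) = mex{2,1} = 0
G(13) = mex{0,2} = 1
G(14) = mex{0,0} = 1
G(15) = mex{0,0} = 1
G(16) = mex{0,0} = 1
G(17) = mex{1,0} = 2
G(18) = mex{1,1} = 0
G(19) = mex{1,1} = 0
G(n+9) = G(n) holds for n = 0,…,4 (a full window of length max(S) = 5), so the sequence is purely periodic with period 9.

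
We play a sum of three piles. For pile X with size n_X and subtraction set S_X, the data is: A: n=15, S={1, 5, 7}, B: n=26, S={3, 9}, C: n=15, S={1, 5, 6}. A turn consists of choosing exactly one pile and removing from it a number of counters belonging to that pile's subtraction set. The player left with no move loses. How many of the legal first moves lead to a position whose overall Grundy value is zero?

Pile A, S = {1, 5, 7}:
n :  0  1  2  3  4  5  6  7  8  9 10 11 12 13 14 15
G :  0  1  0  1  0  1  0  1  0  1  0  1  0  1  0  1
G_A(15) = 1.
Pile B, S = {3, 9}:
G(0) = 0
G(1) = mex{} = 0
G(2) = mex{} = 0
G(3) = mex{0} = 1
G(4) = mex{0} = 1
G(5) = mex{0} = 1
G(6) = mex{1} = 0
G(7) = mex{1} = 0
G(8) = mex{1} = 0
G(9) = mex{0,0} = 1
G(10) = mex{0,0} = 1
G(11) = mex{0,0} = 1
G(12) = mex{1,1} = 0
G(13) = mex{1,1} = 0
G(14) = mex{1,1} = 0
G(15) = mex{0,0} = 1
G(16) = mex{0,0} = 1
G(17) = mex{0,0} = 1
G(18) = mex{1,1} = 0
G(19) = mex{1,1} = 0
G(20) = mex{1,1} = 0
G(21) = mex{0,0} = 1
G(22) = mex{0,0} = 1
G(23) = mex{0,0} = 1
G(24) = mex{1,1} = 0
G(25) = mex{1,1} = 0
G(26) = mex{1,1} = 0
G_B(26) = 0.
Pile C, S = {1, 5, 6}:
n :  0  1  2  3  4  5  6  7  8  9 10 11 12 13 14 15
G :  0  1  0  1  0  1  2  3  2  3  2  0  1  0  1  0
G_C(15) = 0.
Combined Grundy value = 1 ⊕ 0 ⊕ 0 = 1.
A winning move leaves total XOR = 0, i.e. changes one component's Grundy value g to g ⊕ X where X is the current total.
Pile A: need g' = 1⊕1 = 0. Options: 15−1→G=0, 15−5→G=0, 15−7→G=0. Hits: 3.
Pile B: need g' = 0⊕1 = 1. Options: 26−3→G=1, 26−9→G=1. Hits: 2.
Pile C: need g' = 0⊕1 = 1. Options: 15−1→G=1, 15−5→G=2, 15−6→G=3. Hits: 1.

6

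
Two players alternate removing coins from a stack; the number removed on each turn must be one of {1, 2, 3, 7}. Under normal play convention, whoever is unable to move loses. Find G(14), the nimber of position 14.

2

n :  0  1  2  3  4  5  6  7  8  9 10 11 12 13 14
G :  0  1  2  3  0  1  2  3  0  1  2  3  0  1  2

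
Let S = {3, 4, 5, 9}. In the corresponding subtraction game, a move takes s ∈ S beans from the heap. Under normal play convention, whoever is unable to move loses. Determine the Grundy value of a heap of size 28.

G(0) = 0
G(1) = mex{} = 0
G(2) = mex{} = 0
G(3) = mex{0} = 1
G(4) = mex{0,0} = 1
G(5) = mex{0,0,0} = 1
G(6) = mex{1,0,0} = 2
G(7) = mex{1,1,0} = 2
G(8) = mex{1,1,1} = 0
G(9) = mex{2,1,1,0} = 3
G(10) = mex{2,2,1,0} = 3
G(11) = mex{0,2,2,0} = 1
G(12) = mex{3,0,2,1} = 4
G(13) = mex{3,3,0,1} = 2
G(14) = mex{1,3,3,1} = 0
G(15) = mex{4,1,3,2} = 0
G(16) = mex{2,4,1,2} = 0
G(17) = mex{0,2,4,0} = 1
G(18) = mex{0,0,2,3} = 1
G(19) = mex{0,0,0,3} = 1
G(20) = mex{1,0,0,1} = 2
G(21) = mex{1,1,0,4} = 2
G(22) = mex{1,1,1,2} = 0
G(23) = mex{2,1,1,0} = 3
G(24) = mex{2,2,1,0} = 3
G(25) = mex{0,2,2,0} = 1
G(26) = mex{3,0,2,1} = 4
G(27) = mex{3,3,0,1} = 2
G(28) = mex{1,3,3,1} = 0

0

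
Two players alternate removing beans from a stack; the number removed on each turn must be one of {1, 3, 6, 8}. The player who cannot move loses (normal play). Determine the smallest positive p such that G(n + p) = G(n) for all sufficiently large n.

9

n :  0  1  2  3  4  5  6  7  8  9 10 11 12 13 14 15 16 17 18 19
G :  0  1  0  1  0  1  2  3  2  0  1  0  1  0  1  2  3  2  0  1
G(n+9) = G(n) holds for n = 0,…,7 (a full window of length max(S) = 8), so the sequence is purely periodic with period 9.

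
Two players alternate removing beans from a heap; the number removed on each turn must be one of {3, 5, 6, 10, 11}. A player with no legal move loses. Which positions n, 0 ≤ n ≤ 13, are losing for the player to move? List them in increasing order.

n :  0  1  2  3  4  5  6  7  8  9 10 11 12 13
G :  0  0  0  1  1  1  2  2  2  0  3  3  1  4
P-positions are exactly the n with G(n) = 0.

0, 1, 2, 9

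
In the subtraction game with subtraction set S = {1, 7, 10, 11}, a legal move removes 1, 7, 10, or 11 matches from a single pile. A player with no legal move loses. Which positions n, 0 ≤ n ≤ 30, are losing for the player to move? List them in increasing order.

0, 2, 4, 6, 8, 20, 22, 24, 26, 28

G(0) = 0
G(1) = mex{0} = 1
G(2) = mex{1} = 0
G(3) = mex{0} = 1
G(4) = mex{1} = 0
G(5) = mex{0} = 1
G(6) = mex{1} = 0
G(7) = mex{0,0} = 1
G(8) = mex{1,1} = 0
G(9) = mex{0,0} = 1
G(10) = mex{1,1,0} = 2
G(11) = mex{2,0,1,0} = 3
G(12) = mex{3,1,0,1} = 2
G(13) = mex{2,0,1,0} = 3
G(14) = mex{3,1,0,1} = 2
G(15) = mex{2,0,1,0} = 3
G(16) = mex{3,1,0,1} = 2
G(17) = mex{2,2,1,0} = 3
G(18) = mex{3,3,0,1} = 2
G(19) = mex{2,2,1,0} = 3
G(20) = mex{3,3,2,1} = 0
G(21) = mex{0,2,3,2} = 1
G(22) = mex{1,3,2,3} = 0
G(23) = mex{0,2,3,2} = 1
G(24) = mex{1,3,2,3} = 0
G(25) = mex{0,2,3,2} = 1
G(26) = mex{1,3,2,3} = 0
G(27) = mex{0,0,3,2} = 1
G(28) = mex{1,1,2,3} = 0
G(29) = mex{0,0,3,2} = 1
G(30) = mex{1,1,0,3} = 2
P-positions are exactly the n with G(n) = 0.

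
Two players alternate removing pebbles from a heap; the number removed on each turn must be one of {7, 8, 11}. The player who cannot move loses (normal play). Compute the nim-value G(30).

G(0) = 0
G(1) = mex{} = 0
G(2) = mex{} = 0
G(3) = mex{} = 0
G(4) = mex{} = 0
G(5) = mex{} = 0
G(6) = mex{} = 0
G(7) = mex{0} = 1
G(8) = mex{0,0} = 1
G(9) = mex{0,0} = 1
G(10) = mex{0,0} = 1
G(11) = mex{0,0,0} = 1
G(12) = mex{0,0,0} = 1
G(13) = mex{0,0,0} = 1
G(14) = mex{1,0,0} = 2
G(15) = mex{1,1,0} = 2
G(16) = mex{1,1,0} = 2
G(17) = mex{1,1,0} = 2
G(18) = mex{1,1,1} = 0
G(19) = mex{1,1,1} = 0
G(20) = mex{1,1,1} = 0
G(21) = mex{2,1,1} = 0
G(22) = mex{2,2,1} = 0
G(23) = mex{2,2,1} = 0
G(24) = mex{2,2,1} = 0
G(25) = mex{0,2,2} = 1
G(26) = mex{0,0,2} = 1
G(27) = mex{0,0,2} = 1
G(28) = mex{0,0,2} = 1
G(29) = mex{0,0,0} = 1
G(30) = mex{0,0,0} = 1

1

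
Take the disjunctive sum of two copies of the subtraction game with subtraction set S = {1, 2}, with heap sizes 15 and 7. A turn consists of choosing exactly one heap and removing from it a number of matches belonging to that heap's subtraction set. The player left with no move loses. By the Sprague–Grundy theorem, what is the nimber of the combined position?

1

All heaps use S = {1, 2}:
G(0) = 0
G(1) = mex{0} = 1
G(2) = mex{1,0} = 2
G(3) = mex{2,1} = 0
G(4) = mex{0,2} = 1
G(5) = mex{1,0} = 2
G(6) = mex{2,1} = 0
G(7) = mex{0,2} = 1
G(8) = mex{1,0} = 2
G(9) = mex{2,1} = 0
G(10) = mex{0,2} = 1
G(11) = mex{1,0} = 2
G(12) = mex{2,1} = 0
G(13) = mex{0,2} = 1
G(14) = mex{1,0} = 2
G(15) = mex{2,1} = 0
Heap A: G(15) = 0.
Heap B: G(7) = 1.
Combined Grundy value = 0 ⊕ 1 = 1.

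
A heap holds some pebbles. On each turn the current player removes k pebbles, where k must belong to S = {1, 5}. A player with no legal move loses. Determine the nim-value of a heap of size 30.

0

G(0) = 0
G(1) = mex{0} = 1
G(2) = mex{1} = 0
G(3) = mex{0} = 1
G(4) = mex{1} = 0
G(5) = mex{0,0} = 1
G(6) = mex{1,1} = 0
G(7) = mex{0,0} = 1
G(8) = mex{1,1} = 0
G(9) = mex{0,0} = 1
G(10) = mex{1,1} = 0
G(11) = mex{0,0} = 1
G(12) = mex{1,1} = 0
G(13) = mex{0,0} = 1
G(14) = mex{1,1} = 0
G(15) = mex{0,0} = 1
G(16) = mex{1,1} = 0
G(17) = mex{0,0} = 1
G(18) = mex{1,1} = 0
G(19) = mex{0,0} = 1
G(20) = mex{1,1} = 0
G(21) = mex{0,0} = 1
G(22) = mex{1,1} = 0
G(23) = mex{0,0} = 1
G(24) = mex{1,1} = 0
G(25) = mex{0,0} = 1
G(26) = mex{1,1} = 0
G(27) = mex{0,0} = 1
G(28) = mex{1,1} = 0
G(29) = mex{0,0} = 1
G(30) = mex{1,1} = 0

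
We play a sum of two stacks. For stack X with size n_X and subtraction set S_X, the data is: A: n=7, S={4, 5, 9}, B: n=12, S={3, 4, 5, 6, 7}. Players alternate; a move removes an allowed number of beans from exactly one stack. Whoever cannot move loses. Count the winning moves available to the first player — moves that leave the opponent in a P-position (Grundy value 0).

Stack A, S = {4, 5, 9}:
n : 0 1 2 3 4 5 6 7
G : 0 0 0 0 1 1 1 1
G_A(7) = 1.
Stack B, S = {3, 4, 5, 6, 7}:
G(0) = 0
G(1) = mex{} = 0
G(2) = mex{} = 0
G(3) = mex{0} = 1
G(4) = mex{0,0} = 1
G(5) = mex{0,0,0} = 1
G(6) = mex{1,0,0,0} = 2
G(7) = mex{1,1,0,0,0} = 2
G(8) = mex{1,1,1,0,0} = 2
G(9) = mex{2,1,1,1,0} = 3
G(10) = mex{2,2,1,1,1} = 0
G(11) = mex{2,2,2,1,1} = 0
G(12) = mex{3,2,2,2,1} = 0
G_B(12) = 0.
Combined Grundy value = 1 ⊕ 0 = 1.
A winning move leaves total XOR = 0, i.e. changes one component's Grundy value g to g ⊕ X where X is the current total.
Stack A: need g' = 1⊕1 = 0. Options: 7−4→G=0, 7−5→G=0. Hits: 2.
Stack B: need g' = 0⊕1 = 1. Options: 12−3→G=3, 12−4→G=2, 12−5→G=2, 12−6→G=2, 12−7→G=1. Hits: 1.

3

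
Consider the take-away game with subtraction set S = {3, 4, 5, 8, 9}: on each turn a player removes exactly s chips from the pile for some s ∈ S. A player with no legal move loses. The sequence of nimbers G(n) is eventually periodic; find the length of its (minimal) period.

12

G(0) = 0
G(1) = mex{} = 0
G(2) = mex{} = 0
G(3) = mex{0} = 1
G(4) = mex{0,0} = 1
G(5) = mex{0,0,0} = 1
G(6) = mex{1,0,0} = 2
G(7) = mex{1,1,0} = 2
G(8) = mex{1,1,1,0} = 2
G(9) = mex{2,1,1,0,0} = 3
G(10) = mex{2,2,1,0,0} = 3
G(11) = mex{2,2,2,1,0} = 3
G(12) = mex{3,2,2,1,1} = 0
G(13) = mex{3,3,2,1,1} = 0
G(14) = mex{3,3,3,2,1} = 0
G(15) = mex{0,3,3,2,2} = 1
G(16) = mex{0,0,3,2,2} = 1
G(17) = mex{0,0,0,3,2} = 1
G(18) = mex{1,0,0,3,3} = 2
G(19) = mex{1,1,0,3,3} = 2
G(20) = mex{1,1,1,0,3} = 2
G(21) = mex{2,1,1,0,0} = 3
G(22) = mex{2,2,1,0,0} = 3
G(23) = mex{2,2,2,1,0} = 3
G(24) = mex{3,2,2,1,1} = 0
G(25) = mex{3,3,2,1,1} = 0
G(n+12) = G(n) holds for n = 0,…,8 (a full window of length max(S) = 9), so the sequence is purely periodic with period 12.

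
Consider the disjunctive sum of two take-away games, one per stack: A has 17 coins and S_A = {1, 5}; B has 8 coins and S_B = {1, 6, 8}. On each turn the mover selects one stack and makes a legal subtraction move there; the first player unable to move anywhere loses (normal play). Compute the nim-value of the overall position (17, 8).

0

Stack A, S = {1, 5}:
G(0) = 0
G(1) = mex{0} = 1
G(2) = mex{1} = 0
G(3) = mex{0} = 1
G(4) = mex{1} = 0
G(5) = mex{0,0} = 1
G(6) = mex{1,1} = 0
G(7) = mex{0,0} = 1
G(8) = mex{1,1} = 0
G(9) = mex{0,0} = 1
G(10) = mex{1,1} = 0
G(11) = mex{0,0} = 1
G(12) = mex{1,1} = 0
G(13) = mex{0,0} = 1
G(14) = mex{1,1} = 0
G(15) = mex{0,0} = 1
G(16) = mex{1,1} = 0
G(17) = mex{0,0} = 1
G_A(17) = 1.
Stack B, S = {1, 6, 8}:
G(0) = 0
G(1) = mex{0} = 1
G(2) = mex{1} = 0
G(3) = mex{0} = 1
G(4) = mex{1} = 0
G(5) = mex{0} = 1
G(6) = mex{1,0} = 2
G(7) = mex{2,1} = 0
G(8) = mex{0,0,0} = 1
G_B(8) = 1.
Combined Grundy value = 1 ⊕ 1 = 0.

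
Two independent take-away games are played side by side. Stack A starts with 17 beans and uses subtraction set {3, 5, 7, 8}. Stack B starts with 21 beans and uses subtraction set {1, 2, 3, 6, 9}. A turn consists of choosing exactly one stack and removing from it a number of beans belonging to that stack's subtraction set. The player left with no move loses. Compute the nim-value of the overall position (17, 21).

Stack A, S = {3, 5, 7, 8}:
G(0) = 0
G(1) = mex{} = 0
G(2) = mex{} = 0
G(3) = mex{0} = 1
G(4) = mex{0} = 1
G(5) = mex{0,0} = 1
G(6) = mex{1,0} = 2
G(7) = mex{1,0,0} = 2
G(8) = mex{1,1,0,0} = 2
G(9) = mex{2,1,0,0} = 3
G(10) = mex{2,1,1,0} = 3
G(11) = mex{2,2,1,1} = 0
G(12) = mex{3,2,1,1} = 0
G(13) = mex{3,2,2,1} = 0
G(14) = mex{0,3,2,2} = 1
G(15) = mex{0,3,2,2} = 1
G(16) = mex{0,0,3,2} = 1
G(17) = mex{1,0,3,3} = 2
G_A(17) = 2.
Stack B, S = {1, 2, 3, 6, 9}:
G(0) = 0
G(1) = mex{0} = 1
G(2) = mex{1,0} = 2
G(3) = mex{2,1,0} = 3
G(4) = mex{3,2,1} = 0
G(5) = mex{0,3,2} = 1
G(6) = mex{1,0,3,0} = 2
G(7) = mex{2,1,0,1} = 3
G(8) = mex{3,2,1,2} = 0
G(9) = mex{0,3,2,3,0} = 1
G(10) = mex{1,0,3,0,1} = 2
G(11) = mex{2,1,0,1,2} = 3
G(12) = mex{3,2,1,2,3} = 0
G(13) = mex{0,3,2,3,0} = 1
G(14) = mex{1,0,3,0,1} = 2
G(15) = mex{2,1,0,1,2} = 3
G(16) = mex{3,2,1,2,3} = 0
G(17) = mex{0,3,2,3,0} = 1
G(18) = mex{1,0,3,0,1} = 2
G(19) = mex{2,1,0,1,2} = 3
G(20) = mex{3,2,1,2,3} = 0
G(21) = mex{0,3,2,3,0} = 1
G_B(21) = 1.
Combined Grundy value = 2 ⊕ 1 = 3.

3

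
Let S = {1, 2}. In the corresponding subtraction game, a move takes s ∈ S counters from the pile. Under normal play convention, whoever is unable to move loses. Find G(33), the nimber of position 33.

0

n :  0  1  2  3  4  5  6  7  8  9 10 11 12 13 14 15 16 17 18 19 20 21 22 23 24 25 26 27 28 29 30 31 32 33
G :  0  1  2  0  1  2  0  1  2  0  1  2  0  1  2  0  1  2  0  1  2  0  1  2  0  1  2  0  1  2  0  1  2  0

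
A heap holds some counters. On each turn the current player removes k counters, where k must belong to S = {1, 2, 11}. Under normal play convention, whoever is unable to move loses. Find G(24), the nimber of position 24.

n :  0  1  2  3  4  5  6  7  8  9 10 11 12 13 14 15 16 17 18 19 20 21 22 23 24
G :  0  1  2  0  1  2  0  1  2  0  1  2  0  1  2  0  1  2  0  1  2  0  1  2  0

0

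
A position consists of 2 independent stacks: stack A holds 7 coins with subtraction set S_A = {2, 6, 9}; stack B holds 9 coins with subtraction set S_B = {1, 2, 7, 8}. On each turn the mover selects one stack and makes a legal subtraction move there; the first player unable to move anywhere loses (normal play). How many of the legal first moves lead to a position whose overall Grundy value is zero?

Stack A, S = {2, 6, 9}:
G(0) = 0
G(1) = mex{} = 0
G(2) = mex{0} = 1
G(3) = mex{0} = 1
G(4) = mex{1} = 0
G(5) = mex{1} = 0
G(6) = mex{0,0} = 1
G(7) = mex{0,0} = 1
G_A(7) = 1.
Stack B, S = {1, 2, 7, 8}:
G(0) = 0
G(1) = mex{0} = 1
G(2) = mex{1,0} = 2
G(3) = mex{2,1} = 0
G(4) = mex{0,2} = 1
G(5) = mex{1,0} = 2
G(6) = mex{2,1} = 0
G(7) = mex{0,2,0} = 1
G(8) = mex{1,0,1,0} = 2
G(9) = mex{2,1,2,1} = 0
G_B(9) = 0.
Combined Grundy value = 1 ⊕ 0 = 1.
A winning move leaves total XOR = 0, i.e. changes one component's Grundy value g to g ⊕ X where X is the current total.
Stack A: need g' = 1⊕1 = 0. Options: 7−2→G=0, 7−6→G=0. Hits: 2.
Stack B: need g' = 0⊕1 = 1. Options: 9−1→G=2, 9−2→G=1, 9−7→G=2, 9−8→G=1. Hits: 2.

4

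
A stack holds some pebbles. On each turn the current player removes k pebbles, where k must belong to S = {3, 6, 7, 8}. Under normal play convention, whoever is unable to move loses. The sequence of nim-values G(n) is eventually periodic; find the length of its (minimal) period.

G(0) = 0
G(1) = mex{} = 0
G(2) = mex{} = 0
G(3) = mex{0} = 1
G(4) = mex{0} = 1
G(5) = mex{0} = 1
G(6) = mex{1,0} = 2
G(7) = mex{1,0,0} = 2
G(8) = mex{1,0,0,0} = 2
G(9) = mex{2,1,0,0} = 3
G(10) = mex{2,1,1,0} = 3
G(11) = mex{2,1,1,1} = 0
G(12) = mex{3,2,1,1} = 0
G(13) = mex{3,2,2,1} = 0
G(14) = mex{0,2,2,2} = 1
G(15) = mex{0,3,2,2} = 1
G(16) = mex{0,3,3,2} = 1
G(17) = mex{1,0,3,3} = 2
G(18) = mex{1,0,0,3} = 2
G(19) = mex{1,0,0,0} = 2
G(20) = mex{2,1,0,0} = 3
G(21) = mex{2,1,1,0} = 3
G(22) = mex{2,1,1,1} = 0
G(23) = mex{3,2,1,1} = 0
G(n+11) = G(n) holds for n = 0,…,7 (a full window of length max(S) = 8), so the sequence is purely periodic with period 11.

11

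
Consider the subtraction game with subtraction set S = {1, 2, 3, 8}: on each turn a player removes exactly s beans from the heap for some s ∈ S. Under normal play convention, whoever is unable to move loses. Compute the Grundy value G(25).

G(0) = 0
G(1) = mex{0} = 1
G(2) = mex{1,0} = 2
G(3) = mex{2,1,0} = 3
G(4) = mex{3,2,1} = 0
G(5) = mex{0,3,2} = 1
G(6) = mex{1,0,3} = 2
G(7) = mex{2,1,0} = 3
G(8) = mex{3,2,1,0} = 4
G(9) = mex{4,3,2,1} = 0
G(10) = mex{0,4,3,2} = 1
G(11) = mex{1,0,4,3} = 2
G(12) = mex{2,1,0,0} = 3
G(13) = mex{3,2,1,1} = 0
G(14) = mex{0,3,2,2} = 1
G(15) = mex{1,0,3,3} = 2
G(16) = mex{2,1,0,4} = 3
G(17) = mex{3,2,1,0} = 4
G(18) = mex{4,3,2,1} = 0
G(19) = mex{0,4,3,2} = 1
G(20) = mex{1,0,4,3} = 2
G(21) = mex{2,1,0,0} = 3
G(22) = mex{3,2,1,1} = 0
G(23) = mex{0,3,2,2} = 1
G(24) = mex{1,0,3,3} = 2
G(25) = mex{2,1,0,4} = 3

3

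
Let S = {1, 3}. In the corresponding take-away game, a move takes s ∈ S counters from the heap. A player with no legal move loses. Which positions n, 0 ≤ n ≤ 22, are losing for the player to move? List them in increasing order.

n :  0  1  2  3  4  5  6  7  8  9 10 11 12 13 14 15 16 17 18 19 20 21 22
G :  0  1  0  1  0  1  0  1  0  1  0  1  0  1  0  1  0  1  0  1  0  1  0
P-positions are exactly the n with G(n) = 0.

0, 2, 4, 6, 8, 10, 12, 14, 16, 18, 20, 22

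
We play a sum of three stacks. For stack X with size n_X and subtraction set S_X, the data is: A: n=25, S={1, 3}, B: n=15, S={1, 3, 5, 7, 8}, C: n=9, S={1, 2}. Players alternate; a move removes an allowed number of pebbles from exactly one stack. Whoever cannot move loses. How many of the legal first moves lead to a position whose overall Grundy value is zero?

4

Stack A, S = {1, 3}:
G(0) = 0
G(1) = mex{0} = 1
G(2) = mex{1} = 0
G(3) = mex{0,0} = 1
G(4) = mex{1,1} = 0
G(5) = mex{0,0} = 1
G(6) = mex{1,1} = 0
G(7) = mex{0,0} = 1
G(8) = mex{1,1} = 0
G(9) = mex{0,0} = 1
G(10) = mex{1,1} = 0
G(11) = mex{0,0} = 1
G(12) = mex{1,1} = 0
G(13) = mex{0,0} = 1
G(14) = mex{1,1} = 0
G(15) = mex{0,0} = 1
G(16) = mex{1,1} = 0
G(17) = mex{0,0} = 1
G(18) = mex{1,1} = 0
G(19) = mex{0,0} = 1
G(20) = mex{1,1} = 0
G(21) = mex{0,0} = 1
G(22) = mex{1,1} = 0
G(23) = mex{0,0} = 1
G(24) = mex{1,1} = 0
G(25) = mex{0,0} = 1
G_A(25) = 1.
Stack B, S = {1, 3, 5, 7, 8}:
n :  0  1  2  3  4  5  6  7  8  9 10 11 12 13 14 15
G :  0  1  0  1  0  1  0  1  2  3  2  3  2  3  2  0
G_B(15) = 0.
Stack C, S = {1, 2}:
G(0) = 0
G(1) = mex{0} = 1
G(2) = mex{1,0} = 2
G(3) = mex{2,1} = 0
G(4) = mex{0,2} = 1
G(5) = mex{1,0} = 2
G(6) = mex{2,1} = 0
G(7) = mex{0,2} = 1
G(8) = mex{1,0} = 2
G(9) = mex{2,1} = 0
G_C(9) = 0.
Combined Grundy value = 1 ⊕ 0 ⊕ 0 = 1.
A winning move leaves total XOR = 0, i.e. changes one component's Grundy value g to g ⊕ X where X is the current total.
Stack A: need g' = 1⊕1 = 0. Options: 25−1→G=0, 25−3→G=0. Hits: 2.
Stack B: need g' = 0⊕1 = 1. Options: 15−1→G=2, 15−3→G=2, 15−5→G=2, 15−7→G=2, 15−8→G=1. Hits: 1.
Stack C: need g' = 0⊕1 = 1. Options: 9−1→G=2, 9−2→G=1. Hits: 1.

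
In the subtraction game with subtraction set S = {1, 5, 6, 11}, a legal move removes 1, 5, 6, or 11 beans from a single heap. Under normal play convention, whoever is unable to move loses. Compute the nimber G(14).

n :  0  1  2  3  4  5  6  7  8  9 10 11 12 13 14
G :  0  1  0  1  0  1  2  3  2  3  2  3  0  1  0

0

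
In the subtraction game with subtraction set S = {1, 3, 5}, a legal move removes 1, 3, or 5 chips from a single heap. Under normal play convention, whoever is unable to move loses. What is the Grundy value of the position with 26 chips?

0

G(0) = 0
G(1) = mex{0} = 1
G(2) = mex{1} = 0
G(3) = mex{0,0} = 1
G(4) = mex{1,1} = 0
G(5) = mex{0,0,0} = 1
G(6) = mex{1,1,1} = 0
G(7) = mex{0,0,0} = 1
G(8) = mex{1,1,1} = 0
G(9) = mex{0,0,0} = 1
G(10) = mex{1,1,1} = 0
G(11) = mex{0,0,0} = 1
G(12) = mex{1,1,1} = 0
G(13) = mex{0,0,0} = 1
G(14) = mex{1,1,1} = 0
G(15) = mex{0,0,0} = 1
G(16) = mex{1,1,1} = 0
G(17) = mex{0,0,0} = 1
G(18) = mex{1,1,1} = 0
G(19) = mex{0,0,0} = 1
G(20) = mex{1,1,1} = 0
G(21) = mex{0,0,0} = 1
G(22) = mex{1,1,1} = 0
G(23) = mex{0,0,0} = 1
G(24) = mex{1,1,1} = 0
G(25) = mex{0,0,0} = 1
G(26) = mex{1,1,1} = 0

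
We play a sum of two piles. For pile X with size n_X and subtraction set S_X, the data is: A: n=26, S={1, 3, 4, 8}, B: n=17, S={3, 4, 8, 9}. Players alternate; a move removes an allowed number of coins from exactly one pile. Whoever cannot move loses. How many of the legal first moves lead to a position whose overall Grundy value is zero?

2

Pile A, S = {1, 3, 4, 8}:
n :  0  1  2  3  4  5  6  7  8  9 10 11 12 13 14 15 16 17 18 19 20 21 22 23 24 25 26
G :  0  1  0  1  2  3  2  0  1  0  1  2  3  2  0  1  0  1  2  3  2  0  1  0  1  2  3
G_A(26) = 3.
Pile B, S = {3, 4, 8, 9}:
G(0) = 0
G(1) = mex{} = 0
G(2) = mex{} = 0
G(3) = mex{0} = 1
G(4) = mex{0,0} = 1
G(5) = mex{0,0} = 1
G(6) = mex{1,0} = 2
G(7) = mex{1,1} = 0
G(8) = mex{1,1,0} = 2
G(9) = mex{2,1,0,0} = 3
G(10) = mex{0,2,0,0} = 1
G(11) = mex{2,0,1,0} = 3
G(12) = mex{3,2,1,1} = 0
G(13) = mex{1,3,1,1} = 0
G(14) = mex{3,1,2,1} = 0
G(15) = mex{0,3,0,2} = 1
G(16) = mex{0,0,2,0} = 1
G(17) = mex{0,0,3,2} = 1
G_B(17) = 1.
Combined Grundy value = 3 ⊕ 1 = 2.
A winning move leaves total XOR = 0, i.e. changes one component's Grundy value g to g ⊕ X where X is the current total.
Pile A: need g' = 3⊕2 = 1. Options: 26−1→G=2, 26−3→G=0, 26−4→G=1, 26−8→G=2. Hits: 1.
Pile B: need g' = 1⊕2 = 3. Options: 17−3→G=0, 17−4→G=0, 17−8→G=3, 17−9→G=2. Hits: 1.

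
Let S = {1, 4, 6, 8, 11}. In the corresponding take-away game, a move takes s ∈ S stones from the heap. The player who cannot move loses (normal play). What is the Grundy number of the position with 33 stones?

G(0) = 0
G(1) = mex{0} = 1
G(2) = mex{1} = 0
G(3) = mex{0} = 1
G(4) = mex{1,0} = 2
G(5) = mex{2,1} = 0
G(6) = mex{0,0,0} = 1
G(7) = mex{1,1,1} = 0
G(8) = mex{0,2,0,0} = 1
G(9) = mex{1,0,1,1} = 2
G(10) = mex{2,1,2,0} = 3
G(11) = mex{3,0,0,1,0} = 2
G(12) = mex{2,1,1,2,1} = 0
G(13) = mex{0,2,0,0,0} = 1
G(14) = mex{1,3,1,1,1} = 0
G(15) = mex{0,2,2,0,2} = 1
G(16) = mex{1,0,3,1,0} = 2
G(17) = mex{2,1,2,2,1} = 0
G(18) = mex{0,0,0,3,0} = 1
G(19) = mex{1,1,1,2,1} = 0
G(20) = mex{0,2,0,0,2} = 1
G(21) = mex{1,0,1,1,3} = 2
G(22) = mex{2,1,2,0,2} = 3
G(23) = mex{3,0,0,1,0} = 2
G(24) = mex{2,1,1,2,1} = 0
G(25) = mex{0,2,0,0,0} = 1
G(26) = mex{1,3,1,1,1} = 0
G(27) = mex{0,2,2,0,2} = 1
G(28) = mex{1,0,3,1,0} = 2
G(29) = mex{2,1,2,2,1} = 0
G(30) = mex{0,0,0,3,0} = 1
G(31) = mex{1,1,1,2,1} = 0
G(32) = mex{0,2,0,0,2} = 1
G(33) = mex{1,0,1,1,3} = 2

2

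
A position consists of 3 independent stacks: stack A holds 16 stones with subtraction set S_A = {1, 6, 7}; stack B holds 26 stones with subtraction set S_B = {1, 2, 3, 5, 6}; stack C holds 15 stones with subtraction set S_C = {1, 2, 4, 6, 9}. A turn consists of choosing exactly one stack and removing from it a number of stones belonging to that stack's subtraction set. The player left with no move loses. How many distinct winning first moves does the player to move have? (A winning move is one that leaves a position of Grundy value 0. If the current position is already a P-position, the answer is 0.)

1

Stack A, S = {1, 6, 7}:
G(0) = 0
G(1) = mex{0} = 1
G(2) = mex{1} = 0
G(3) = mex{0} = 1
G(4) = mex{1} = 0
G(5) = mex{0} = 1
G(6) = mex{1,0} = 2
G(7) = mex{2,1,0} = 3
G(8) = mex{3,0,1} = 2
G(9) = mex{2,1,0} = 3
G(10) = mex{3,0,1} = 2
G(11) = mex{2,1,0} = 3
G(12) = mex{3,2,1} = 0
G(13) = mex{0,3,2} = 1
G(14) = mex{1,2,3} = 0
G(15) = mex{0,3,2} = 1
G(16) = mex{1,2,3} = 0
G_A(16) = 0.
Stack B, S = {1, 2, 3, 5, 6}:
n :  0  1  2  3  4  5  6  7  8  9 10 11 12 13 14 15 16 17 18 19 20 21 22 23 24 25 26
G :  0  1  2  3  0  1  2  3  0  1  2  3  0  1  2  3  0  1  2  3  0  1  2  3  0  1  2
G_B(26) = 2.
Stack C, S = {1, 2, 4, 6, 9}:
n :  0  1  2  3  4  5  6  7  8  9 10 11 12 13 14 15
G :  0  1  2  0  1  2  3  4  0  1  2  0  1  2  3  4
G_C(15) = 4.
Combined Grundy value = 0 ⊕ 2 ⊕ 4 = 6.
A winning move leaves total XOR = 0, i.e. changes one component's Grundy value g to g ⊕ X where X is the current total.
Stack A: need g' = 0⊕6 = 6. Options: 16−1→G=1, 16−6→G=2, 16−7→G=3. Hits: 0.
Stack B: need g' = 2⊕6 = 4. Options: 26−1→G=1, 26−2→G=0, 26−3→G=3, 26−5→G=1, 26−6→G=0. Hits: 0.
Stack C: need g' = 4⊕6 = 2. Options: 15−1→G=3, 15−2→G=2, 15−4→G=0, 15−6→G=1, 15−9→G=3. Hits: 1.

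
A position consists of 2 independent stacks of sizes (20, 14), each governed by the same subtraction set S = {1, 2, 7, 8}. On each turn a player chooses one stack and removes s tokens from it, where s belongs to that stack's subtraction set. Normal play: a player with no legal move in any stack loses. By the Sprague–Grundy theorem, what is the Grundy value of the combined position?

All stacks use S = {1, 2, 7, 8}:
G(0) = 0
G(1) = mex{0} = 1
G(2) = mex{1,0} = 2
G(3) = mex{2,1} = 0
G(4) = mex{0,2} = 1
G(5) = mex{1,0} = 2
G(6) = mex{2,1} = 0
G(7) = mex{0,2,0} = 1
G(8) = mex{1,0,1,0} = 2
G(9) = mex{2,1,2,1} = 0
G(10) = mex{0,2,0,2} = 1
G(11) = mex{1,0,1,0} = 2
G(12) = mex{2,1,2,1} = 0
G(13) = mex{0,2,0,2} = 1
G(14) = mex{1,0,1,0} = 2
G(15) = mex{2,1,2,1} = 0
G(16) = mex{0,2,0,2} = 1
G(17) = mex{1,0,1,0} = 2
G(18) = mex{2,1,2,1} = 0
G(19) = mex{0,2,0,2} = 1
G(20) = mex{1,0,1,0} = 2
Stack A: G(20) = 2.
Stack B: G(14) = 2.
Combined Grundy value = 2 ⊕ 2 = 0.

0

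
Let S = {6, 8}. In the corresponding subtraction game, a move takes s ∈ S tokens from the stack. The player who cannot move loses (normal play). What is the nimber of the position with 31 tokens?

G(0) = 0
G(1) = mex{} = 0
G(2) = mex{} = 0
G(3) = mex{} = 0
G(4) = mex{} = 0
G(5) = mex{} = 0
G(6) = mex{0} = 1
G(7) = mex{0} = 1
G(8) = mex{0,0} = 1
G(9) = mex{0,0} = 1
G(10) = mex{0,0} = 1
G(11) = mex{0,0} = 1
G(12) = mex{1,0} = 2
G(13) = mex{1,0} = 2
G(14) = mex{1,1} = 0
G(15) = mex{1,1} = 0
G(16) = mex{1,1} = 0
G(17) = mex{1,1} = 0
G(18) = mex{2,1} = 0
G(19) = mex{2,1} = 0
G(20) = mex{0,2} = 1
G(21) = mex{0,2} = 1
G(22) = mex{0,0} = 1
G(23) = mex{0,0} = 1
G(24) = mex{0,0} = 1
G(25) = mex{0,0} = 1
G(26) = mex{1,0} = 2
G(27) = mex{1,0} = 2
G(28) = mex{1,1} = 0
G(29) = mex{1,1} = 0
G(30) = mex{1,1} = 0
G(31) = mex{1,1} = 0

0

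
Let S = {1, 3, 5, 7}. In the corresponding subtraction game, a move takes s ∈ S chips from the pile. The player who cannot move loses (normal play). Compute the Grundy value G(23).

n :  0  1  2  3  4  5  6  7  8  9 10 11 12 13 14 15 16 17 18 19 20 21 22 23
G :  0  1  0  1  0  1  0  1  0  1  0  1  0  1  0  1  0  1  0  1  0  1  0  1

1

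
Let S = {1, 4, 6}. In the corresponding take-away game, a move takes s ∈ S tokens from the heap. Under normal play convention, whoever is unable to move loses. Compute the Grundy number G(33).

G(0) = 0
G(1) = mex{0} = 1
G(2) = mex{1} = 0
G(3) = mex{0} = 1
G(4) = mex{1,0} = 2
G(5) = mex{2,1} = 0
G(6) = mex{0,0,0} = 1
G(7) = mex{1,1,1} = 0
G(8) = mex{0,2,0} = 1
G(9) = mex{1,0,1} = 2
G(10) = mex{2,1,2} = 0
G(11) = mex{0,0,0} = 1
G(12) = mex{1,1,1} = 0
G(13) = mex{0,2,0} = 1
G(14) = mex{1,0,1} = 2
G(15) = mex{2,1,2} = 0
G(16) = mex{0,0,0} = 1
G(17) = mex{1,1,1} = 0
G(18) = mex{0,2,0} = 1
G(19) = mex{1,0,1} = 2
G(20) = mex{2,1,2} = 0
G(21) = mex{0,0,0} = 1
G(22) = mex{1,1,1} = 0
G(23) = mex{0,2,0} = 1
G(24) = mex{1,0,1} = 2
G(25) = mex{2,1,2} = 0
G(26) = mex{0,0,0} = 1
G(27) = mex{1,1,1} = 0
G(28) = mex{0,2,0} = 1
G(29) = mex{1,0,1} = 2
G(30) = mex{2,1,2} = 0
G(31) = mex{0,0,0} = 1
G(32) = mex{1,1,1} = 0
G(33) = mex{0,2,0} = 1

1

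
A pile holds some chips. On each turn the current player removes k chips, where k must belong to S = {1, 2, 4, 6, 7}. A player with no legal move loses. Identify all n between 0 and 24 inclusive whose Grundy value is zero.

0, 3, 8, 11, 16, 19, 24

G(0) = 0
G(1) = mex{0} = 1
G(2) = mex{1,0} = 2
G(3) = mex{2,1} = 0
G(4) = mex{0,2,0} = 1
G(5) = mex{1,0,1} = 2
G(6) = mex{2,1,2,0} = 3
G(7) = mex{3,2,0,1,0} = 4
G(8) = mex{4,3,1,2,1} = 0
G(9) = mex{0,4,2,0,2} = 1
G(10) = mex{1,0,3,1,0} = 2
G(11) = mex{2,1,4,2,1} = 0
G(12) = mex{0,2,0,3,2} = 1
G(13) = mex{1,0,1,4,3} = 2
G(14) = mex{2,1,2,0,4} = 3
G(15) = mex{3,2,0,1,0} = 4
G(16) = mex{4,3,1,2,1} = 0
G(17) = mex{0,4,2,0,2} = 1
G(18) = mex{1,0,3,1,0} = 2
G(19) = mex{2,1,4,2,1} = 0
G(20) = mex{0,2,0,3,2} = 1
G(21) = mex{1,0,1,4,3} = 2
G(22) = mex{2,1,2,0,4} = 3
G(23) = mex{3,2,0,1,0} = 4
G(24) = mex{4,3,1,2,1} = 0
P-positions are exactly the n with G(n) = 0.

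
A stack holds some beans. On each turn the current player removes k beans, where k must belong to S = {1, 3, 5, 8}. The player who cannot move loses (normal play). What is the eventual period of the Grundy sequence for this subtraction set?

n :  0  1  2  3  4  5  6  7  8  9 10 11 12 13 14 15 16 17 18 19 20 21 22 23 24 25 26 27
G :  0  1  0  1  0  1  0  1  2  3  2  3  2  0  1  0  1  0  1  0  1  2  3  2  3  2  0  1
G(n+13) = G(n) holds for n = 0,…,7 (a full window of length max(S) = 8), so the sequence is purely periodic with period 13.

13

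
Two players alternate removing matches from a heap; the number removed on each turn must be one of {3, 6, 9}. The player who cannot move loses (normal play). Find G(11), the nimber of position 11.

G(0) = 0
G(1) = mex{} = 0
G(2) = mex{} = 0
G(3) = mex{0} = 1
G(4) = mex{0} = 1
G(5) = mex{0} = 1
G(6) = mex{1,0} = 2
G(7) = mex{1,0} = 2
G(8) = mex{1,0} = 2
G(9) = mex{2,1,0} = 3
G(10) = mex{2,1,0} = 3
G(11) = mex{2,1,0} = 3

3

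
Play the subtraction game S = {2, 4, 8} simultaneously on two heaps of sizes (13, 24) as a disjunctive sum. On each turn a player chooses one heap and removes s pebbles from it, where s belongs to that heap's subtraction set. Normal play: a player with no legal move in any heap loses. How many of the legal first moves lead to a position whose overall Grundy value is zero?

All heaps use S = {2, 4, 8}:
n :  0  1  2  3  4  5  6  7  8  9 10 11 12 13 14 15 16 17 18 19 20 21 22 23 24
G :  0  0  1  1  2  2  0  0  1  1  2  2  0  0  1  1  2  2  0  0  1  1  2  2  0
Heap A: G(13) = 0.
Heap B: G(24) = 0.
Combined Grundy value = 0 ⊕ 0 = 0.
A winning move leaves total XOR = 0, i.e. changes one component's Grundy value g to g ⊕ X where X is the current total.
Heap A: target g' = 0⊕0 = 0, but every legal move changes the Grundy value (mex property), so 0 moves.
Heap B: target g' = 0⊕0 = 0, but every legal move changes the Grundy value (mex property), so 0 moves.

0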